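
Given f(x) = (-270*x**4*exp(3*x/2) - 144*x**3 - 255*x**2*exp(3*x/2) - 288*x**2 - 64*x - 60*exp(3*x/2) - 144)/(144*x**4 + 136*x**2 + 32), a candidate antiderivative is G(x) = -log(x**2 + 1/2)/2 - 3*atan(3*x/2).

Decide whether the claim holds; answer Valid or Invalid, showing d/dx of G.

Invalid: d/dx[G] - f = 15*exp(3*x/2)/8, which is not 0.

d/dx[G] = (-18*x**3 - 36*x**2 - 8*x - 18)/(18*x**4 + 17*x**2 + 4)
d/dx[G] - f(x) = 15*exp(3*x/2)/8 != 0.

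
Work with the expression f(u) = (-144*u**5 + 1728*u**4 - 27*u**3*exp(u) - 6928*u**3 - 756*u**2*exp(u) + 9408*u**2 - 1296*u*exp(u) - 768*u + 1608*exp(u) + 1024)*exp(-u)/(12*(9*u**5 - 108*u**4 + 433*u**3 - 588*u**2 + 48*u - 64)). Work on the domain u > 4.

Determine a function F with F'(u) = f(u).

A candidate is checked by its d/du: the result must match f(u).
Check: d/du[(-9*(u - 4)**2*exp(u)*atan(3*u) + 16*(u - 4)**2 + 60*exp(u))*exp(-u)/(12*(u - 4)**2)] = (-144*u**5 + 1728*u**4 - 27*u**3*exp(u) - 6928*u**3 - 756*u**2*exp(u) + 9408*u**2 - 1296*u*exp(u) - 768*u + 1608*exp(u) + 1024)/(108*u**5*exp(u) - 1296*u**4*exp(u) + 5196*u**3*exp(u) - 7056*u**2*exp(u) + 576*u*exp(u) - 768*exp(u)), which equals f(u).

An antiderivative is F(u) = (-9*(u - 4)**2*exp(u)*atan(3*u) + 16*(u - 4)**2 + 60*exp(u))*exp(-u)/(12*(u - 4)**2).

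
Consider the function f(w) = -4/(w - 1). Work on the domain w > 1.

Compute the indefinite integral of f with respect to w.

F(w) = -4*log(2*w - 2) + C

Since d/dw undoes antidifferentiation here, F'(w) = f(w) is required of F(w).
Check: d/dw[-4*log(2*w - 2)] = -4/(w - 1) = f(w).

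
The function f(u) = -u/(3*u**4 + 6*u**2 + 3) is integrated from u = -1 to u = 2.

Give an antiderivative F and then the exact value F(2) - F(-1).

Antiderivative: F(u) = 1/(6*u**2 + 6); value = -1/20

f matches the chain-rule pattern g'(h)*h' with inner function h(u) = 3*u**2 + 3; substituting w = h(u) collapses the integral.
F(u) = 1/(6*u**2 + 6) is an antiderivative of f.
Check: d/du[1/(6*u**2 + 6)] = -u/(3*u**4 + 6*u**2 + 3) = f(u).
F(2) = 1/30; F(-1) = 1/12.
Integral = F(2) - F(-1) = -1/20.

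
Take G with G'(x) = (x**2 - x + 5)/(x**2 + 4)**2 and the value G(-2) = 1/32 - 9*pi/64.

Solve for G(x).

G(x) = (2*x + 9*(x**2 + 4)*atan(x/2) + 8)/(16*(x**2 + 4))

Any candidate G(x) must reproduce the stated G'(x) exactly.
A general antiderivative is (x + 4)/(8*x**2 + 32) + 9*atan(x/2)/16 + C.
The condition gives C = 1/32 - 9*pi/64 - (1/32 - 9*pi/64) = 0.
So G(x) = (2*x + 9*(x**2 + 4)*atan(x/2) + 8)/(16*(x**2 + 4)).
Check: d/dx[(2*x + 9*(x**2 + 4)*atan(x/2) + 8)/(16*(x**2 + 4))] = (x**2 - x + 5)/(x**4 + 8*x**2 + 16), which equals G'(x).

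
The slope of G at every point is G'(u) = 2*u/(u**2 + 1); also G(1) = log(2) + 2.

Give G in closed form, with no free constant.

G'(u) matches the chain-rule pattern g'(h)*h' with inner function h(u) = u**2 + 1; substituting w = h(u) collapses the integral.
A general antiderivative is log(u**2 + 1) + C.
The condition gives C = log(2) + 2 - (log(2)) = 2.
So G(u) = log(u**2 + 1) + 2.
Check: d/du[log(u**2 + 1) + 2] = 2*u/(u**2 + 1) = G'(u).

G(u) = log(u**2 + 1) + 2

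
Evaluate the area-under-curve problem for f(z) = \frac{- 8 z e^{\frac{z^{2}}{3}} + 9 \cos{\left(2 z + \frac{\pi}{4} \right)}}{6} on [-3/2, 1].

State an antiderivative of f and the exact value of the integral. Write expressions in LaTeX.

An antiderivative F(z) passes only if d/dz[F] lands on f(z) exactly.
F(z) = - 2 e^{\frac{z^{2}}{3}} + \frac{3 \sin{\left(2 z + \frac{\pi}{4} \right)}}{4} is an antiderivative of f.
Check: d/dz[- 2 e^{\frac{z^{2}}{3}} + \frac{3 \sin{\left(2 z + \frac{\pi}{4} \right)}}{4}] = - \frac{4 z e^{\frac{z^{2}}{3}}}{3} + \frac{3 \cos{\left(2 z + \frac{\pi}{4} \right)}}{2}, which equals f(z).
F(1) = - 2 e^{\frac{1}{3}} + \frac{3 \sin{\left(\frac{\pi}{4} + 2 \right)}}{4}; F(-3/2) = - 2 e^{\frac{3}{4}} + \frac{3 \cos{\left(\frac{\pi}{4} + 3 \right)}}{4}.
Integral = F(1) - F(-3/2) = - 2 e^{\frac{1}{3}} + \frac{3 \sin{\left(\frac{\pi}{4} + 2 \right)}}{4} - \frac{3 \cos{\left(\frac{\pi}{4} + 3 \right)}}{4} + 2 e^{\frac{3}{4}}.

Antiderivative: F(z) = - 2 e^{\frac{z^{2}}{3}} + \frac{3 \sin{\left(2 z + \frac{\pi}{4} \right)}}{4}; value = - 2 e^{\frac{1}{3}} + \frac{3 \sin{\left(\frac{\pi}{4} + 2 \right)}}{4} - \frac{3 \cos{\left(\frac{\pi}{4} + 3 \right)}}{4} + 2 e^{\frac{3}{4}}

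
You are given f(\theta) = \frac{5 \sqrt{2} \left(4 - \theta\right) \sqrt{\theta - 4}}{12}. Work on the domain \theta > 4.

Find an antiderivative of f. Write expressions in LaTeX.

An antiderivative is F(\theta) = \frac{\sqrt{2} \left(- \theta^{2} \sqrt{\theta - 4} + 8 \theta \sqrt{\theta - 4} - 16 \sqrt{\theta - 4}\right)}{6}.

Check any antiderivative F(\theta) by computing F'(\theta) and comparing it with f(\theta).
Check: d/d\theta[\frac{\sqrt{2} \left(- \theta^{2} \sqrt{\theta - 4} + 8 \theta \sqrt{\theta - 4} - 16 \sqrt{\theta - 4}\right)}{6}] = \frac{- 5 \sqrt{2} \theta^{2} + 40 \sqrt{2} \theta - 80 \sqrt{2}}{12 \sqrt{\theta - 4}}, which equals f(\theta).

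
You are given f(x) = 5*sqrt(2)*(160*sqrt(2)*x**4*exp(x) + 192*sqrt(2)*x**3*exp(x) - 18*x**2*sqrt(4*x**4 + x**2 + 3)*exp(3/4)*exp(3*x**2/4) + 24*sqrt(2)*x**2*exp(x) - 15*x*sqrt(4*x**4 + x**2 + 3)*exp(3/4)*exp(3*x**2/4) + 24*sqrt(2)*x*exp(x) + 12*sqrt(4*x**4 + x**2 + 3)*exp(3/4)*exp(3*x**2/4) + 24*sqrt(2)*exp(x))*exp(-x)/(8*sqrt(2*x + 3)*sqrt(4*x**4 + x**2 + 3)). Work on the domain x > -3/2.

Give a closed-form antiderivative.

f has the shape u'v + uv' for u = 5*sqrt(4*x + 6) and v = 2*sqrt(2*x**4 + x**2/2 + 3/2) - 3*exp(3*x**2/4 - x + 3/4)/4 — it is the derivative of the product u*v.
Check: d/dx[5*sqrt(2)*sqrt(2*x + 3)*(4*sqrt(2)*sqrt(4*x**4 + x**2 + 3) - 3*exp(3*x**2/4 - x + 3/4))/4] = (1600*x**4 + 1920*x**3 - 90*sqrt(2)*x**2*sqrt(4*x**4 + x**2 + 3)*exp(3/4)*exp(-x)*exp(3*x**2/4) + 240*x**2 - 75*sqrt(2)*x*sqrt(4*x**4 + x**2 + 3)*exp(3/4)*exp(-x)*exp(3*x**2/4) + 240*x + 60*sqrt(2)*sqrt(4*x**4 + x**2 + 3)*exp(3/4)*exp(-x)*exp(3*x**2/4) + 240)/(8*sqrt(2*x + 3)*sqrt(4*x**4 + x**2 + 3)), which equals f(x).

An antiderivative is F(x) = 5*sqrt(2)*sqrt(2*x + 3)*(4*sqrt(2)*sqrt(4*x**4 + x**2 + 3) - 3*exp(3*x**2/4 - x + 3/4))/4.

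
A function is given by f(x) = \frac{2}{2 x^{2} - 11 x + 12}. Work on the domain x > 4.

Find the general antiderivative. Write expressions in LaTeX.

The denominator factors as \left(x - 4\right) \left(2 x - 3\right); partial fractions split f into directly integrable pieces: - \frac{4}{5 \left(2 x - 3\right)} + \frac{2}{5 \left(x - 4\right)}.
Check: d/dx[\frac{2 \left(\log{\left(x - 4 \right)} - \log{\left(x - \frac{3}{2} \right)}\right)}{5}] = \frac{2}{2 x^{2} - 11 x + 12} = f(x).

F(x) = \frac{2 \left(\log{\left(x - 4 \right)} - \log{\left(x - \frac{3}{2} \right)}\right)}{5} + C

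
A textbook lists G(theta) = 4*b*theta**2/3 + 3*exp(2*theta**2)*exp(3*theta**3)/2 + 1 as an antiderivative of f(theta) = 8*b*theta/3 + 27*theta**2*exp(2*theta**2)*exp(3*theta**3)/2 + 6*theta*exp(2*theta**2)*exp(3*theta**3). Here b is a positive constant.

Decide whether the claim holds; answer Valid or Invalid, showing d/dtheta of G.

Valid - the claim checks out under differentiation.

d/dtheta[G] = 8*b*theta/3 + 27*theta**2*exp(2*theta**2)*exp(3*theta**3)/2 + 6*theta*exp(2*theta**2)*exp(3*theta**3)
This equals f(theta) exactly, so the claim holds.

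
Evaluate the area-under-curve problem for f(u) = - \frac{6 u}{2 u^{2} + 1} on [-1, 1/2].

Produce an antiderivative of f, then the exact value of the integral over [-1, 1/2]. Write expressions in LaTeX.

The substitution w = 4 u^{2} + 2 works: f is exactly (dF/dw)*(dw/du) for that inner function.
F(u) = - \frac{3 \log{\left(4 u^{2} + 2 \right)}}{2} is an antiderivative of f.
Check: d/du[- \frac{3 \log{\left(4 u^{2} + 2 \right)}}{2}] = - \frac{6 u}{2 u^{2} + 1} = f(u).
F(1/2) = - \frac{3 \log{\left(3 \right)}}{2}; F(-1) = - \frac{3 \log{\left(6 \right)}}{2}.
Integral = F(1/2) - F(-1) = - \frac{3 \log{\left(3 \right)}}{2} + \frac{3 \log{\left(6 \right)}}{2}.

Antiderivative: F(u) = - \frac{3 \log{\left(4 u^{2} + 2 \right)}}{2}; value = - \frac{3 \log{\left(3 \right)}}{2} + \frac{3 \log{\left(6 \right)}}{2}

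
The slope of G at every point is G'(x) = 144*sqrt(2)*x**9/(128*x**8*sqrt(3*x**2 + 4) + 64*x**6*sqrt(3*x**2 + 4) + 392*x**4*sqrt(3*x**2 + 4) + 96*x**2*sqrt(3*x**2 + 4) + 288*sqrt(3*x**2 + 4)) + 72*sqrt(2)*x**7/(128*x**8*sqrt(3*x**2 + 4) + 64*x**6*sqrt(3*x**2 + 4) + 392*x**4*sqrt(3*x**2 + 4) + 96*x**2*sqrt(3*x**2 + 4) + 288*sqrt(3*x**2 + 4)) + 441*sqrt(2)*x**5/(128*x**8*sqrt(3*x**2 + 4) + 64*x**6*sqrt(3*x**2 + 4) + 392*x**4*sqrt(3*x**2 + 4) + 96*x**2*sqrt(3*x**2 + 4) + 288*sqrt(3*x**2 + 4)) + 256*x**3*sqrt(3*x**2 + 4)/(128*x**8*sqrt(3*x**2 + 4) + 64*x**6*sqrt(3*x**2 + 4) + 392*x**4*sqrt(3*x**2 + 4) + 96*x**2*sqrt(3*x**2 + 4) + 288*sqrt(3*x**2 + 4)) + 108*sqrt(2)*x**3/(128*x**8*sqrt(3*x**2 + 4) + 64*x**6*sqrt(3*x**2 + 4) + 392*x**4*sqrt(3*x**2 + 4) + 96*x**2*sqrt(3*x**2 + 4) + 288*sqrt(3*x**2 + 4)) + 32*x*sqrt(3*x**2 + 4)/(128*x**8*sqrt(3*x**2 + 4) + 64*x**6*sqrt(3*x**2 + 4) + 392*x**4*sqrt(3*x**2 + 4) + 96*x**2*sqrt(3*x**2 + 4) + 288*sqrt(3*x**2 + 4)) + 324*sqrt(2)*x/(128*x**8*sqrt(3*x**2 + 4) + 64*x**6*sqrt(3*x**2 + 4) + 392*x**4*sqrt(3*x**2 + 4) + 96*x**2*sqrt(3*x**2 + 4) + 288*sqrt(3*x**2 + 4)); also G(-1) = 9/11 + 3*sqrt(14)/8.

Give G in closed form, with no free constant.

The integrand splits into summands that can be handled one at a time.
A general antiderivative is 3*sqrt(3*x**2/2 + 2)/4 - 1/(2*x**4 + x**2/2 + 3) + C.
The condition gives C = 9/11 + 3*sqrt(14)/8 - (-2/11 + 3*sqrt(14)/8) = 1.
So G(x) = 3*sqrt(3*x**2/2 + 2)/4 + 1 - 1/(2*x**4 + x**2/2 + 3).
Check: d/dx[3*sqrt(3*x**2/2 + 2)/4 + 1 - 1/(2*x**4 + x**2/2 + 3)] = (144*sqrt(2)*x**9 + 72*sqrt(2)*x**7 + 441*sqrt(2)*x**5 + 256*x**3*sqrt(3*x**2 + 4) + 108*sqrt(2)*x**3 + 32*x*sqrt(3*x**2 + 4) + 324*sqrt(2)*x)/(128*x**8*sqrt(3*x**2 + 4) + 64*x**6*sqrt(3*x**2 + 4) + 392*x**4*sqrt(3*x**2 + 4) + 96*x**2*sqrt(3*x**2 + 4) + 288*sqrt(3*x**2 + 4)), which equals G'(x).

G(x) = 3*sqrt(3*x**2/2 + 2)/4 + 1 - 1/(2*x**4 + x**2/2 + 3)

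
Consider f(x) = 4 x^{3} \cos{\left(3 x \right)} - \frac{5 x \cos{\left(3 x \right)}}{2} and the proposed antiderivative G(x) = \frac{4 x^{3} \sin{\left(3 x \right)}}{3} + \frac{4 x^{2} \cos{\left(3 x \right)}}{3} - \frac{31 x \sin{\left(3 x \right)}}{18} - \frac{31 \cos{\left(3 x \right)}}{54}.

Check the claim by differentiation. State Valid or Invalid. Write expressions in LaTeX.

Valid - differentiating G returns exactly f.

d/dx[G] = 4 x^{3} \cos{\left(3 x \right)} - \frac{5 x \cos{\left(3 x \right)}}{2}
This equals f(x) exactly, so the claim holds.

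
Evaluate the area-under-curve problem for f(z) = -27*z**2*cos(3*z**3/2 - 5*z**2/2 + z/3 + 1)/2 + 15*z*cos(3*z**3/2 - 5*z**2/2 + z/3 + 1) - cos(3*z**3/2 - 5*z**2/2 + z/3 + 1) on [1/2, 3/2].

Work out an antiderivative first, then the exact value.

Antiderivative: F(z) = -3*sin(3*z**3/2 - 5*z**2/2 + z/3 + 1); value = -3*sin(15/16) + 3*sin(35/48)

f matches the chain-rule pattern g'(h)*h' with inner function h(z) = 3*z**3/2 - 5*z**2/2 + z/3 + 1; substituting u = h(z) collapses the integral.
F(z) = -3*sin(3*z**3/2 - 5*z**2/2 + z/3 + 1) is an antiderivative of f.
Check: d/dz[-3*sin(3*z**3/2 - 5*z**2/2 + z/3 + 1)] = -27*z**2*cos(3*z**3/2 - 5*z**2/2 + z/3 + 1)/2 + 15*z*cos(3*z**3/2 - 5*z**2/2 + z/3 + 1) - cos(3*z**3/2 - 5*z**2/2 + z/3 + 1) = f(z).
F(3/2) = -3*sin(15/16); F(1/2) = -3*sin(35/48).
Integral = F(3/2) - F(1/2) = -3*sin(15/16) + 3*sin(35/48).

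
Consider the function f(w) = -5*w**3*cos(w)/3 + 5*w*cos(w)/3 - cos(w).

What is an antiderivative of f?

Integrate term by term and add the pieces.
Check: d/dw[-5*w**3*sin(w)/3 - 5*w**2*cos(w) + 35*w*sin(w)/3 - sin(w) + 35*cos(w)/3] = -5*w**3*cos(w)/3 + 5*w*cos(w)/3 - cos(w) = f(w).

An antiderivative is F(w) = -5*w**3*sin(w)/3 - 5*w**2*cos(w) + 35*w*sin(w)/3 - sin(w) + 35*cos(w)/3.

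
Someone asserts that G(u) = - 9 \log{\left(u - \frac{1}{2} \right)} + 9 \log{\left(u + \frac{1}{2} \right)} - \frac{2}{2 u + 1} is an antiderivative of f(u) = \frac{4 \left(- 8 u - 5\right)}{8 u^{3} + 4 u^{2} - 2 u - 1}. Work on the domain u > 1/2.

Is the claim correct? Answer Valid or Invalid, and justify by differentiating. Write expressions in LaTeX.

Invalid: d/du[G] - f = \frac{- 32 u - 20}{8 u^{3} + 4 u^{2} - 2 u - 1}, which is not 0.

d/du[G] = \frac{- 64 u - 40}{8 u^{3} + 4 u^{2} - 2 u - 1}
d/du[G] - f(u) = \frac{- 32 u - 20}{8 u^{3} + 4 u^{2} - 2 u - 1} != 0.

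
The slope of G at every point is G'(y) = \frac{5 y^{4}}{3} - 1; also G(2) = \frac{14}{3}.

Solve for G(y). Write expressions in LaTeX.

Since d/dy undoes antidifferentiation here, G(y) must give back the stated G'(y).
A general antiderivative is \frac{y^{5}}{3} - y - 5 + C.
The condition gives C = \frac{14}{3} - (\frac{11}{3}) = 1.
So G(y) = \frac{y^{5}}{3} - y - 4.
Check: d/dy[\frac{y^{5}}{3} - y - 4] = \frac{5 y^{4}}{3} - 1 = G'(y).

G(y) = \frac{y^{5}}{3} - y - 4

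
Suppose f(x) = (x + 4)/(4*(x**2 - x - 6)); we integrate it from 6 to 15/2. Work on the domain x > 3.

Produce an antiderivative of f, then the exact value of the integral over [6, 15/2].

Antiderivative: F(x) = (7*log(x - 3) - 2*log(x + 2))/20; value = -7*log(3)/20 - log(19/2)/10 + log(8)/10 + 7*log(9/2)/20

Factor the denominator (4*(x - 3)*(x + 2)) and decompose: f = -1/(10*(x + 2)) + 7/(20*(x - 3)); each piece integrates to a log, atan, or power term.
F(x) = (7*log(x - 3) - 2*log(x + 2))/20 is an antiderivative of f.
Check: d/dx[(7*log(x - 3) - 2*log(x + 2))/20] = (x + 4)/(4*x**2 - 4*x - 24), which equals f(x).
F(15/2) = -log(19/2)/10 + 7*log(9/2)/20; F(6) = -log(8)/10 + 7*log(3)/20.
Integral = F(15/2) - F(6) = -7*log(3)/20 - log(19/2)/10 + log(8)/10 + 7*log(9/2)/20.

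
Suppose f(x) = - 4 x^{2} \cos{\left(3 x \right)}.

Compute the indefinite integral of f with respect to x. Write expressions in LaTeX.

F(x) = \frac{4 \left(- 9 x^{2} \sin{\left(3 x \right)} - 6 x \cos{\left(3 x \right)} + 2 \sin{\left(3 x \right)}\right)}{27} + C

Since d/dx undoes antidifferentiation here, F'(x) = f(x) is required of F(x).
Check: d/dx[\frac{4 \left(- 9 x^{2} \sin{\left(3 x \right)} - 6 x \cos{\left(3 x \right)} + 2 \sin{\left(3 x \right)}\right)}{27}] = - 4 x^{2} \cos{\left(3 x \right)} = f(x).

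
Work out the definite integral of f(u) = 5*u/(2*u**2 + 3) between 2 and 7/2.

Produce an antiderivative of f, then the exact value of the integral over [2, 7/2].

f matches the chain-rule pattern g'(h)*h' with inner function h(u) = 2*u**2 + 3; substituting w = h(u) collapses the integral.
F(u) = 5*log(2*u**2 + 3)/4 is an antiderivative of f.
Check: d/du[5*log(2*u**2 + 3)/4] = 5*u/(2*u**2 + 3) = f(u).
F(7/2) = 5*log(55/2)/4; F(2) = 5*log(11)/4.
Integral = F(7/2) - F(2) = -5*log(11)/4 + 5*log(55/2)/4.

Antiderivative: F(u) = 5*log(2*u**2 + 3)/4; value = -5*log(11)/4 + 5*log(55/2)/4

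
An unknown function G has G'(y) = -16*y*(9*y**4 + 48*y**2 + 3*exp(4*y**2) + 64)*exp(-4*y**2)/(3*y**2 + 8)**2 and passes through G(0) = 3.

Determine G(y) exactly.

Any candidate G(y) must reproduce the stated G'(y) exactly.
A general antiderivative is 2*exp(-4*y**2) + 4/(3*(y**2/2 + 4/3)) + C.
The condition gives C = 3 - (3) = 0.
So G(y) = 2*exp(-4*y**2) + 4/(3*y**2/2 + 4).
Check: d/dy[2*exp(-4*y**2) + 4/(3*y**2/2 + 4)] = (-144*y**5 - 768*y**3 - 48*y*exp(4*y**2) - 1024*y)/(9*y**4*exp(4*y**2) + 48*y**2*exp(4*y**2) + 64*exp(4*y**2)), which equals G'(y).

G(y) = 2*exp(-4*y**2) + 4/(3*y**2/2 + 4)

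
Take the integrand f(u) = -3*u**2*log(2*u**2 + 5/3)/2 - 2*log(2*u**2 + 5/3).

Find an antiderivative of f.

An antiderivative is F(u) = -u**3*log(2*u**2 + 5/3)/2 + u**3/3 - 2*u*log(2*u**2 + 5/3) + 19*u/6 - 19*sqrt(30)*atan(sqrt(30)*u/5)/36.

Integrate term by term and add the pieces.
Check: d/du[-u**3*log(2*u**2 + 5/3)/2 + u**3/3 - 2*u*log(2*u**2 + 5/3) + 19*u/6 - 19*sqrt(30)*atan(sqrt(30)*u/5)/36] = -3*u**2*log(2*u**2 + 5/3)/2 - 2*log(2*u**2 + 5/3) = f(u).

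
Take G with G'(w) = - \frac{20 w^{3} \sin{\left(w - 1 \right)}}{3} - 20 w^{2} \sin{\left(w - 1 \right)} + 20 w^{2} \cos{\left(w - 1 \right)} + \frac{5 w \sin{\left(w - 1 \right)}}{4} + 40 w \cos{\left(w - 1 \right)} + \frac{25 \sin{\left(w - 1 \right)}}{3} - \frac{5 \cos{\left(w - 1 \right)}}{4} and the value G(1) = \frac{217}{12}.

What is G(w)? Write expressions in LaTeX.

G(w) = \frac{80 w^{3} \cos{\left(w - 1 \right)} + 240 w^{2} \cos{\left(w - 1 \right)} - 15 w \cos{\left(w - 1 \right)} - 100 \cos{\left(w - 1 \right)} + 12}{12}

G'(w) has the shape u'v + uv' for u = \frac{20 w^{3}}{3} + 20 w^{2} - \frac{5 w}{4} - \frac{25}{3} and v = \cos{\left(w - 1 \right)} — it is the derivative of the product u*v.
A general antiderivative is 5 \left(\frac{4 w^{3}}{3} + 4 w^{2} - \frac{w}{4} - \frac{5}{3}\right) \cos{\left(w - 1 \right)} + C.
The condition gives C = \frac{217}{12} - (\frac{205}{12}) = 1.
So G(w) = \frac{80 w^{3} \cos{\left(w - 1 \right)} + 240 w^{2} \cos{\left(w - 1 \right)} - 15 w \cos{\left(w - 1 \right)} - 100 \cos{\left(w - 1 \right)} + 12}{12}.
Check: d/dw[\frac{80 w^{3} \cos{\left(w - 1 \right)} + 240 w^{2} \cos{\left(w - 1 \right)} - 15 w \cos{\left(w - 1 \right)} - 100 \cos{\left(w - 1 \right)} + 12}{12}] = - \frac{20 w^{3} \sin{\left(w - 1 \right)}}{3} - 20 w^{2} \sin{\left(w - 1 \right)} + 20 w^{2} \cos{\left(w - 1 \right)} + \frac{5 w \sin{\left(w - 1 \right)}}{4} + 40 w \cos{\left(w - 1 \right)} + \frac{25 \sin{\left(w - 1 \right)}}{3} - \frac{5 \cos{\left(w - 1 \right)}}{4} = G'(w).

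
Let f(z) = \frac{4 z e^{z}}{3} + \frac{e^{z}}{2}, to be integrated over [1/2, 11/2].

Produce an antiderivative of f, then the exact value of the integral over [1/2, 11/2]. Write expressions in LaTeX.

f has the shape u'v + uv' for u = \frac{4 z}{3} - \frac{5}{6} and v = e^{z} — it is the derivative of the product u*v.
F(z) = \frac{\left(8 z - 5\right) e^{z}}{6} is an antiderivative of f.
Check: d/dz[\frac{\left(8 z - 5\right) e^{z}}{6}] = \frac{4 z e^{z}}{3} + \frac{e^{z}}{2} = f(z).
F(11/2) = \frac{13 e^{\frac{11}{2}}}{2}; F(1/2) = - \frac{e^{\frac{1}{2}}}{6}.
Integral = F(11/2) - F(1/2) = \frac{e^{\frac{1}{2}}}{6} + \frac{13 e^{\frac{11}{2}}}{2}.

Antiderivative: F(z) = \frac{\left(8 z - 5\right) e^{z}}{6}; value = \frac{e^{\frac{1}{2}}}{6} + \frac{13 e^{\frac{11}{2}}}{2}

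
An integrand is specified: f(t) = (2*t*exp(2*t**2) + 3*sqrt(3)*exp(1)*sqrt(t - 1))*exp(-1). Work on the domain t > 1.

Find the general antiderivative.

F(t) = (4*sqrt(3)*t*sqrt(t - 1) - 4*sqrt(3)*sqrt(t - 1) + exp(-1)*exp(2*t**2))/2 + C

Recover f(t) by differentiating a candidate F(t); any mismatch rules it out.
Check: d/dt[(4*sqrt(3)*t*sqrt(t - 1) - 4*sqrt(3)*sqrt(t - 1) + exp(-1)*exp(2*t**2))/2] = (2*t*sqrt(t - 1)*exp(2*t**2) + 3*sqrt(3)*exp(1)*t - 3*sqrt(3)*exp(1))*exp(-1)/sqrt(t - 1), which equals f(t).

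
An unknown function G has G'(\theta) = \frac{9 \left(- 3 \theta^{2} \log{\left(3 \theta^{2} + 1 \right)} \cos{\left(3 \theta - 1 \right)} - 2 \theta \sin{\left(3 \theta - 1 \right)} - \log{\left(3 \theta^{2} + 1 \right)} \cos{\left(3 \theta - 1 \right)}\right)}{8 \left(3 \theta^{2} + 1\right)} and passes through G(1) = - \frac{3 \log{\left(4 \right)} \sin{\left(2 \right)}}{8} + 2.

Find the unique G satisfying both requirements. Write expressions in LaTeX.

Recognize the product-rule pattern: G'(\theta) = u'v + uv' with u = - \frac{3 \log{\left(3 \theta^{2} + 1 \right)}}{8}, v = \sin{\left(3 \theta - 1 \right)}, so integration by parts undoes it.
A general antiderivative is - \frac{3 \log{\left(3 \theta^{2} + 1 \right)} \sin{\left(3 \theta - 1 \right)}}{8} + C.
The condition gives C = - \frac{3 \log{\left(4 \right)} \sin{\left(2 \right)}}{8} + 2 - (- \frac{3 \log{\left(4 \right)} \sin{\left(2 \right)}}{8}) = 2.
So G(\theta) = - \frac{3 \log{\left(3 \theta^{2} + 1 \right)} \sin{\left(3 \theta - 1 \right)}}{8} + 2.
Check: d/d\theta[- \frac{3 \log{\left(3 \theta^{2} + 1 \right)} \sin{\left(3 \theta - 1 \right)}}{8} + 2] = \frac{- 27 \theta^{2} \log{\left(3 \theta^{2} + 1 \right)} \cos{\left(3 \theta - 1 \right)} - 18 \theta \sin{\left(3 \theta - 1 \right)} - 9 \log{\left(3 \theta^{2} + 1 \right)} \cos{\left(3 \theta - 1 \right)}}{24 \theta^{2} + 8}, which equals G'(\theta).

G(\theta) = - \frac{3 \log{\left(3 \theta^{2} + 1 \right)} \sin{\left(3 \theta - 1 \right)}}{8} + 2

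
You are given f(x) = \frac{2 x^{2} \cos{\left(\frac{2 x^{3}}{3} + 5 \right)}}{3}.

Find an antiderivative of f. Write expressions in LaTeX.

An antiderivative is F(x) = \frac{\sin{\left(\frac{2 x^{3}}{3} + 5 \right)}}{3}.

f matches the chain-rule pattern g'(h)*h' with inner function h(x) = \frac{2 x^{3}}{3} + 5; substituting u = h(x) collapses the integral.
Check: d/dx[\frac{\sin{\left(\frac{2 x^{3}}{3} + 5 \right)}}{3}] = \frac{2 x^{2} \cos{\left(\frac{2 x^{3}}{3} + 5 \right)}}{3} = f(x).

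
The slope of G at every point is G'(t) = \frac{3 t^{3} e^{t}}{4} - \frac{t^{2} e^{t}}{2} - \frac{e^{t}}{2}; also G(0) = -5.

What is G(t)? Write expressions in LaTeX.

G(t) = \frac{3 t^{3} e^{t} - 11 t^{2} e^{t} + 22 t e^{t} - 24 e^{t} + 4}{4}

G'(t) has the shape u'v + uv' for u = \frac{3 t^{3}}{4} - \frac{11 t^{2}}{4} + \frac{11 t}{2} - 6 and v = e^{t} — it is the derivative of the product u*v.
A general antiderivative is \frac{\left(3 t^{3} - 11 t^{2} + 22 t - 24\right) e^{t}}{4} + C.
The condition gives C = -5 - (-6) = 1.
So G(t) = \frac{3 t^{3} e^{t} - 11 t^{2} e^{t} + 22 t e^{t} - 24 e^{t} + 4}{4}.
Check: d/dt[\frac{3 t^{3} e^{t} - 11 t^{2} e^{t} + 22 t e^{t} - 24 e^{t} + 4}{4}] = \frac{3 t^{3} e^{t}}{4} - \frac{t^{2} e^{t}}{2} - \frac{e^{t}}{2} = G'(t).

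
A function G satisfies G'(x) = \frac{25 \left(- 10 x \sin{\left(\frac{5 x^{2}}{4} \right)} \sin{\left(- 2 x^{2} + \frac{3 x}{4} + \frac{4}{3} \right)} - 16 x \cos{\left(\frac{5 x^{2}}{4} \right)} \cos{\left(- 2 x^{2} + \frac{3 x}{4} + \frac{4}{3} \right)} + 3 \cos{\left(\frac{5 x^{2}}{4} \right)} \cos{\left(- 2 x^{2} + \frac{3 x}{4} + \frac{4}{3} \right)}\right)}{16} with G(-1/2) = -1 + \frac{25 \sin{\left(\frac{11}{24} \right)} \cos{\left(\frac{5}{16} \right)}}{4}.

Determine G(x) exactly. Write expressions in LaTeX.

G'(x) has the shape u'v + uv' for u = \frac{25 \cos{\left(\frac{5 x^{2}}{4} \right)}}{4} and v = \sin{\left(- 2 x^{2} + \frac{3 x}{4} + \frac{4}{3} \right)} — it is the derivative of the product u*v.
A general antiderivative is \frac{25 \sin{\left(- 2 x^{2} + \frac{3 x}{4} + \frac{4}{3} \right)} \cos{\left(\frac{5 x^{2}}{4} \right)}}{4} + C.
The condition gives C = -1 + \frac{25 \sin{\left(\frac{11}{24} \right)} \cos{\left(\frac{5}{16} \right)}}{4} - (\frac{25 \sin{\left(\frac{11}{24} \right)} \cos{\left(\frac{5}{16} \right)}}{4}) = -1.
So G(x) = \frac{25 \sin{\left(- 2 x^{2} + \frac{3 x}{4} + \frac{4}{3} \right)} \cos{\left(\frac{5 x^{2}}{4} \right)} - 4}{4}.
Check: d/dx[\frac{25 \sin{\left(- 2 x^{2} + \frac{3 x}{4} + \frac{4}{3} \right)} \cos{\left(\frac{5 x^{2}}{4} \right)} - 4}{4}] = - \frac{125 x \sin{\left(\frac{5 x^{2}}{4} \right)} \sin{\left(- 2 x^{2} + \frac{3 x}{4} + \frac{4}{3} \right)}}{8} - 25 x \cos{\left(\frac{5 x^{2}}{4} \right)} \cos{\left(- 2 x^{2} + \frac{3 x}{4} + \frac{4}{3} \right)} + \frac{75 \cos{\left(\frac{5 x^{2}}{4} \right)} \cos{\left(- 2 x^{2} + \frac{3 x}{4} + \frac{4}{3} \right)}}{16}, which equals G'(x).

G(x) = \frac{25 \sin{\left(- 2 x^{2} + \frac{3 x}{4} + \frac{4}{3} \right)} \cos{\left(\frac{5 x^{2}}{4} \right)} - 4}{4}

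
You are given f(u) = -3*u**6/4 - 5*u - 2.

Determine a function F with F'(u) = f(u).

An antiderivative is F(u) = -u*(3*u**6 + 70*u + 56)/28.

Integrate term by term and add the pieces.
Check: d/du[-u*(3*u**6 + 70*u + 56)/28] = -3*u**6/4 - 5*u - 2 = f(u).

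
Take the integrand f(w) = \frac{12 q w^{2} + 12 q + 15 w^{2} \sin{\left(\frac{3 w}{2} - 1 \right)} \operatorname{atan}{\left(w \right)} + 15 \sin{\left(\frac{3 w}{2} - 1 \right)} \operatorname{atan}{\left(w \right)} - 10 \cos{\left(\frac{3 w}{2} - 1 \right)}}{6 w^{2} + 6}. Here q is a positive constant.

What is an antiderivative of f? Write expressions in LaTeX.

An antiderivative is F(w) = 2 q w - \frac{5 \cos{\left(\frac{3 w}{2} - 1 \right)} \operatorname{atan}{\left(w \right)}}{3}.

Whatever form F(w) takes, F'(w) = f(w) is non-negotiable.
Check: d/dw[2 q w - \frac{5 \cos{\left(\frac{3 w}{2} - 1 \right)} \operatorname{atan}{\left(w \right)}}{3}] = \frac{12 q w^{2} + 12 q + 15 w^{2} \sin{\left(\frac{3 w}{2} - 1 \right)} \operatorname{atan}{\left(w \right)} + 15 \sin{\left(\frac{3 w}{2} - 1 \right)} \operatorname{atan}{\left(w \right)} - 10 \cos{\left(\frac{3 w}{2} - 1 \right)}}{6 w^{2} + 6} = f(w).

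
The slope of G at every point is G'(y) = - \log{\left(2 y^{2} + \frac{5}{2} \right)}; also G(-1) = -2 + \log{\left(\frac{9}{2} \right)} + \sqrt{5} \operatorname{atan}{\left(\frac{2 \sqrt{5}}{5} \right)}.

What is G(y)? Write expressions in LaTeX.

A first test for any G(y): its y-derivative must equal the given G'(y).
A general antiderivative is - y \log{\left(2 y^{2} + \frac{5}{2} \right)} + 2 y - \sqrt{5} \operatorname{atan}{\left(\frac{2 \sqrt{5} y}{5} \right)} + C.
The condition gives C = -2 + \log{\left(\frac{9}{2} \right)} + \sqrt{5} \operatorname{atan}{\left(\frac{2 \sqrt{5}}{5} \right)} - (-2 + \log{\left(\frac{9}{2} \right)} + \sqrt{5} \operatorname{atan}{\left(\frac{2 \sqrt{5}}{5} \right)}) = 0.
So G(y) = - y \log{\left(2 y^{2} + \frac{5}{2} \right)} + 2 y - \sqrt{5} \operatorname{atan}{\left(\frac{2 \sqrt{5} y}{5} \right)}.
Check: d/dy[- y \log{\left(2 y^{2} + \frac{5}{2} \right)} + 2 y - \sqrt{5} \operatorname{atan}{\left(\frac{2 \sqrt{5} y}{5} \right)}] = - \log{\left(2 y^{2} + \frac{5}{2} \right)} = G'(y).

G(y) = - y \log{\left(2 y^{2} + \frac{5}{2} \right)} + 2 y - \sqrt{5} \operatorname{atan}{\left(\frac{2 \sqrt{5} y}{5} \right)}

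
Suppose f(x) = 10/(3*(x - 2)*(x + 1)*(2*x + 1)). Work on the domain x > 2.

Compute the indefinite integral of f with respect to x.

F(x) = 2*log(x - 2)/9 - 4*log(x + 1/2)/3 + 10*log(x + 1)/9 + C

The denominator factors as 3*(x - 2)*(x + 1)*(2*x + 1); partial fractions split f into directly integrable pieces: -8/(3*(2*x + 1)) + 10/(9*(x + 1)) + 2/(9*(x - 2)).
Check: d/dx[2*log(x - 2)/9 - 4*log(x + 1/2)/3 + 10*log(x + 1)/9] = 10/(6*x**3 - 3*x**2 - 15*x - 6), which equals f(x).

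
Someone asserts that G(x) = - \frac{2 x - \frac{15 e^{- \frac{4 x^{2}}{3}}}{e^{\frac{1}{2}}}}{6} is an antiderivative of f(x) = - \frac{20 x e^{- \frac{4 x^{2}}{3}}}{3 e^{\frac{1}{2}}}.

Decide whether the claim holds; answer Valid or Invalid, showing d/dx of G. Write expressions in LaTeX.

d/dx[G] = \frac{\left(- 20 x - e^{\frac{1}{2}} e^{\frac{4 x^{2}}{3}}\right) e^{- \frac{4 x^{2}}{3}}}{3 e^{\frac{1}{2}}}
d/dx[G] - f(x) = - \frac{1}{3} != 0.

Invalid: d/dx[G] - f = - \frac{1}{3}, which is not 0.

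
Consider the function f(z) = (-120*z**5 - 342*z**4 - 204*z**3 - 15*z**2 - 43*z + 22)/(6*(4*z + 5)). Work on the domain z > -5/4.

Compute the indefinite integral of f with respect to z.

A candidate is checked by its d/dz: the result must match f(z).
Check: d/dz[(-12*z**5 - 24*z**4 + 6*z**3 - 15*z**2 + 16*z - 9*log(2*z + 5/2) + 15)/12] = (-120*z**5 - 342*z**4 - 204*z**3 - 15*z**2 - 43*z + 22)/(24*z + 30), which equals f(z).

F(z) = (-12*z**5 - 24*z**4 + 6*z**3 - 15*z**2 + 16*z - 9*log(2*z + 5/2) + 15)/12 + C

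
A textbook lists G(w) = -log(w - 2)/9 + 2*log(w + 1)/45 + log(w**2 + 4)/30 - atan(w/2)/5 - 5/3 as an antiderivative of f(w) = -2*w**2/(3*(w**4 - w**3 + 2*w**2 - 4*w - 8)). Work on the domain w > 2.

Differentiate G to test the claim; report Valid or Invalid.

Valid - differentiating G returns exactly f.

d/dw[G] = -2*w**2/(3*w**4 - 3*w**3 + 6*w**2 - 12*w - 24)
This equals f(w) exactly, so the claim holds.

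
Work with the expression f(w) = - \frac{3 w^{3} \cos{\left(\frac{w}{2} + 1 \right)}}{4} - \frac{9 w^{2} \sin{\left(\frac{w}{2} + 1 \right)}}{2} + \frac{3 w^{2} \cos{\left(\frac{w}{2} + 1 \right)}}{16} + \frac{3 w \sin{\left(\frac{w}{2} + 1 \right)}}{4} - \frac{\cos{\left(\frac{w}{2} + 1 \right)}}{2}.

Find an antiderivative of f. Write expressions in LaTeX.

An antiderivative is F(w) = - \frac{3 w^{3} \sin{\left(\frac{w}{2} + 1 \right)}}{2} + \frac{3 w^{2} \sin{\left(\frac{w}{2} + 1 \right)}}{8} - \sin{\left(\frac{w}{2} + 1 \right)}.

Recognize the product-rule pattern: f = u'v + uv' with u = - \frac{3 w^{3}}{2} + \frac{3 w^{2}}{8} - 1, v = \sin{\left(\frac{w}{2} + 1 \right)}, so integration by parts undoes it.
Check: d/dw[- \frac{3 w^{3} \sin{\left(\frac{w}{2} + 1 \right)}}{2} + \frac{3 w^{2} \sin{\left(\frac{w}{2} + 1 \right)}}{8} - \sin{\left(\frac{w}{2} + 1 \right)}] = - \frac{3 w^{3} \cos{\left(\frac{w}{2} + 1 \right)}}{4} - \frac{9 w^{2} \sin{\left(\frac{w}{2} + 1 \right)}}{2} + \frac{3 w^{2} \cos{\left(\frac{w}{2} + 1 \right)}}{16} + \frac{3 w \sin{\left(\frac{w}{2} + 1 \right)}}{4} - \frac{\cos{\left(\frac{w}{2} + 1 \right)}}{2} = f(w).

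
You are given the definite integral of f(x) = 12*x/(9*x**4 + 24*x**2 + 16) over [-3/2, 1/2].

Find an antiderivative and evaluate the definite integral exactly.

The substitution u = x**2 + 4/3 works: f is exactly (dF/du)*(du/dx) for that inner function.
F(x) = -2/(3*x**2 + 4) is an antiderivative of f.
Check: d/dx[-2/(3*x**2 + 4)] = 12*x/(9*x**4 + 24*x**2 + 16) = f(x).
F(1/2) = -8/19; F(-3/2) = -8/43.
Integral = F(1/2) - F(-3/2) = -192/817.

Antiderivative: F(x) = -2/(3*x**2 + 4); value = -192/817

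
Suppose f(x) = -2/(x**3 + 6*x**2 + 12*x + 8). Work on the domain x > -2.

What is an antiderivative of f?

Differentiate the proposed F(x) back; it has to land on f(x) exactly.
Check: d/dx[(x + 2)**(-2)] = -2/(x**3 + 6*x**2 + 12*x + 8) = f(x).

An antiderivative is F(x) = (x + 2)**(-2).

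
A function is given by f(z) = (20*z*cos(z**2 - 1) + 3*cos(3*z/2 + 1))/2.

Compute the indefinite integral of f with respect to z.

F(z) = sin(3*z/2 + 1) + 5*sin(z**2 - 1) + C

Whatever form F(z) takes, F'(z) = f(z) is non-negotiable.
Check: d/dz[sin(3*z/2 + 1) + 5*sin(z**2 - 1)] = 10*z*cos(z**2 - 1) + 3*cos(3*z/2 + 1)/2, which equals f(z).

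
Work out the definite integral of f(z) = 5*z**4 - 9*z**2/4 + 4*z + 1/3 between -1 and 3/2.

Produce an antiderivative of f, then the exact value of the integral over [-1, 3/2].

Integrate term by term and add the pieces.
F(z) = z**5 - 3*z**3/4 + 2*z**2 + z/3 is an antiderivative of f.
Check: d/dz[z**5 - 3*z**3/4 + 2*z**2 + z/3] = 5*z**4 - 9*z**2/4 + 4*z + 1/3 = f(z).
F(3/2) = 161/16; F(-1) = 17/12.
Integral = F(3/2) - F(-1) = 415/48.

Antiderivative: F(z) = z**5 - 3*z**3/4 + 2*z**2 + z/3; value = 415/48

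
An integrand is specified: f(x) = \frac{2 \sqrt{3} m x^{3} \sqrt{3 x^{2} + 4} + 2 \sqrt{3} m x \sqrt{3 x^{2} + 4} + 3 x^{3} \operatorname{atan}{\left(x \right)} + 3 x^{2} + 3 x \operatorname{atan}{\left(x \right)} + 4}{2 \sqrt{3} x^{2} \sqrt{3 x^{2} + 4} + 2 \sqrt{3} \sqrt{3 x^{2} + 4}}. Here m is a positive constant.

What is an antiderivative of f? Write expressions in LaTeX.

For F(x) to be correct the identity F'(x) - f(x) = 0 must hold.
Check: d/dx[\frac{3 m x^{2} + \sqrt{3} \sqrt{3 x^{2} + 4} \operatorname{atan}{\left(x \right)}}{6}] = \frac{6 m x^{3} \sqrt{3 x^{2} + 4} + 6 m x \sqrt{3 x^{2} + 4} + 3 \sqrt{3} x^{3} \operatorname{atan}{\left(x \right)} + 3 \sqrt{3} x^{2} + 3 \sqrt{3} x \operatorname{atan}{\left(x \right)} + 4 \sqrt{3}}{6 x^{2} \sqrt{3 x^{2} + 4} + 6 \sqrt{3 x^{2} + 4}}, which equals f(x).

An antiderivative is F(x) = \frac{3 m x^{2} + \sqrt{3} \sqrt{3 x^{2} + 4} \operatorname{atan}{\left(x \right)}}{6}.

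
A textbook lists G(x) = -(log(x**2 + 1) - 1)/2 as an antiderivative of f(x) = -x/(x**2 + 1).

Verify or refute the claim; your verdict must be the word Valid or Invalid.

d/dx[G] = -x/(x**2 + 1)
This equals f(x) exactly, so the claim holds.

Valid. The derivative of G reproduces f.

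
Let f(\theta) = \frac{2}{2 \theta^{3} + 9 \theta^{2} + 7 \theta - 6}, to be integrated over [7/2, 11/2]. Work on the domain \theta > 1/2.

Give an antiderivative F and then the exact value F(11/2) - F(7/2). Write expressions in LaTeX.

Antiderivative: F(\theta) = \frac{4 \log{\left(\theta - \frac{1}{2} \right)}}{35} - \frac{2 \log{\left(\theta + 2 \right)}}{5} + \frac{2 \log{\left(\theta + 3 \right)}}{7}; value = - \frac{2 \log{\left(\frac{15}{2} \right)}}{5} - \frac{2 \log{\left(\frac{13}{2} \right)}}{7} - \frac{4 \log{\left(3 \right)}}{35} + \frac{4 \log{\left(5 \right)}}{35} + \frac{2 \log{\left(\frac{17}{2} \right)}}{7} + \frac{2 \log{\left(\frac{11}{2} \right)}}{5}

Factor the denominator (\left(\theta + 2\right) \left(\theta + 3\right) \left(2 \theta - 1\right)) and decompose: f = \frac{8}{35 \left(2 \theta - 1\right)} + \frac{2}{7 \left(\theta + 3\right)} - \frac{2}{5 \left(\theta + 2\right)}; each piece integrates to a log, atan, or power term.
F(\theta) = \frac{4 \log{\left(\theta - \frac{1}{2} \right)}}{35} - \frac{2 \log{\left(\theta + 2 \right)}}{5} + \frac{2 \log{\left(\theta + 3 \right)}}{7} is an antiderivative of f.
Check: d/d\theta[\frac{4 \log{\left(\theta - \frac{1}{2} \right)}}{35} - \frac{2 \log{\left(\theta + 2 \right)}}{5} + \frac{2 \log{\left(\theta + 3 \right)}}{7}] = \frac{2}{2 \theta^{3} + 9 \theta^{2} + 7 \theta - 6} = f(\theta).
F(11/2) = - \frac{2 \log{\left(\frac{15}{2} \right)}}{5} + \frac{4 \log{\left(5 \right)}}{35} + \frac{2 \log{\left(\frac{17}{2} \right)}}{7}; F(7/2) = - \frac{2 \log{\left(\frac{11}{2} \right)}}{5} + \frac{4 \log{\left(3 \right)}}{35} + \frac{2 \log{\left(\frac{13}{2} \right)}}{7}.
Integral = F(11/2) - F(7/2) = - \frac{2 \log{\left(\frac{15}{2} \right)}}{5} - \frac{2 \log{\left(\frac{13}{2} \right)}}{7} - \frac{4 \log{\left(3 \right)}}{35} + \frac{4 \log{\left(5 \right)}}{35} + \frac{2 \log{\left(\frac{17}{2} \right)}}{7} + \frac{2 \log{\left(\frac{11}{2} \right)}}{5}.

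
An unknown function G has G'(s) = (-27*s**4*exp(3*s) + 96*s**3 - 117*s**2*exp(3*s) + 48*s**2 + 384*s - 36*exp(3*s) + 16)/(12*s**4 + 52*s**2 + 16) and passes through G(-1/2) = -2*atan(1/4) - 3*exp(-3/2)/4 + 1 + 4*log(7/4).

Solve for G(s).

G(s) = (-3*exp(3*s) + 16*log(3*s**2 + 1) + 8*atan(s/2) + 4)/4

A candidate passes only if d/ds[G] lands on the given G'(s) exactly.
A general antiderivative is -3*exp(3*s)/4 + 4*log(3*s**2 + 1) + 2*atan(s/2) + C.
The condition gives C = -2*atan(1/4) - 3*exp(-3/2)/4 + 1 + 4*log(7/4) - (-2*atan(1/4) - 3*exp(-3/2)/4 + 4*log(7/4)) = 1.
So G(s) = (-3*exp(3*s) + 16*log(3*s**2 + 1) + 8*atan(s/2) + 4)/4.
Check: d/ds[(-3*exp(3*s) + 16*log(3*s**2 + 1) + 8*atan(s/2) + 4)/4] = (-27*s**4*exp(3*s) + 96*s**3 - 117*s**2*exp(3*s) + 48*s**2 + 384*s - 36*exp(3*s) + 16)/(12*s**4 + 52*s**2 + 16) = G'(s).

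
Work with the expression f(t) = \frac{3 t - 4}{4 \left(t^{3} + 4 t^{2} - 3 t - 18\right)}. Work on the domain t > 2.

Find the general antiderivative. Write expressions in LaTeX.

Factor the denominator (4 \left(t - 2\right) \left(t + 3\right)^{2}) and decompose: f = - \frac{1}{50 \left(t + 3\right)} + \frac{13}{20 \left(t + 3\right)^{2}} + \frac{1}{50 \left(t - 2\right)}; each piece integrates to a log, atan, or power term.
Check: d/dt[- \frac{- 2 t \log{\left(t - 2 \right)} + 2 t \log{\left(t + 3 \right)} - 6 \log{\left(t - 2 \right)} + 6 \log{\left(t + 3 \right)} + 65}{100 \left(t + 3\right)}] = \frac{3 t - 4}{4 t^{3} + 16 t^{2} - 12 t - 72}, which equals f(t).

F(t) = - \frac{- 2 t \log{\left(t - 2 \right)} + 2 t \log{\left(t + 3 \right)} - 6 \log{\left(t - 2 \right)} + 6 \log{\left(t + 3 \right)} + 65}{100 \left(t + 3\right)} + C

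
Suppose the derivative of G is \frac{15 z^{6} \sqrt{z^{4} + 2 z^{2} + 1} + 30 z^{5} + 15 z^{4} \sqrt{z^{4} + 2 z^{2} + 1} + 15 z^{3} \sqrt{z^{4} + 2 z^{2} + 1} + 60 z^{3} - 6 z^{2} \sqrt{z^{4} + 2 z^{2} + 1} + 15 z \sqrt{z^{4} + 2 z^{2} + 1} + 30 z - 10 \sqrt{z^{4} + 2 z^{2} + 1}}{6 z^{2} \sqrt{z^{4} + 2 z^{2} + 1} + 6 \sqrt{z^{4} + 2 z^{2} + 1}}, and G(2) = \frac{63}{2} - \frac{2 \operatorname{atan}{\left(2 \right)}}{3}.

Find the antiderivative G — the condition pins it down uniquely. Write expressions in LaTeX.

Differentiate the proposed G(z) back; it has to land on the given G'(z).
A general antiderivative is \frac{z^{5}}{2} + \frac{5 z^{2}}{4} - z + \frac{5 \sqrt{z^{4} + 2 z^{2} + 1}}{2} - \frac{2 \operatorname{atan}{\left(z \right)}}{3} + C.
The condition gives C = \frac{63}{2} - \frac{2 \operatorname{atan}{\left(2 \right)}}{3} - (\frac{63}{2} - \frac{2 \operatorname{atan}{\left(2 \right)}}{3}) = 0.
So G(z) = \frac{6 z^{5} + 15 z^{2} - 12 z + 30 \sqrt{z^{4} + 2 z^{2} + 1} - 8 \operatorname{atan}{\left(z \right)}}{12}.
Check: d/dz[\frac{6 z^{5} + 15 z^{2} - 12 z + 30 \sqrt{z^{4} + 2 z^{2} + 1} - 8 \operatorname{atan}{\left(z \right)}}{12}] = \frac{15 z^{6} \sqrt{z^{4} + 2 z^{2} + 1} + 30 z^{5} + 15 z^{4} \sqrt{z^{4} + 2 z^{2} + 1} + 15 z^{3} \sqrt{z^{4} + 2 z^{2} + 1} + 60 z^{3} - 6 z^{2} \sqrt{z^{4} + 2 z^{2} + 1} + 15 z \sqrt{z^{4} + 2 z^{2} + 1} + 30 z - 10 \sqrt{z^{4} + 2 z^{2} + 1}}{6 z^{2} \sqrt{z^{4} + 2 z^{2} + 1} + 6 \sqrt{z^{4} + 2 z^{2} + 1}} = G'(z).

G(z) = \frac{6 z^{5} + 15 z^{2} - 12 z + 30 \sqrt{z^{4} + 2 z^{2} + 1} - 8 \operatorname{atan}{\left(z \right)}}{12}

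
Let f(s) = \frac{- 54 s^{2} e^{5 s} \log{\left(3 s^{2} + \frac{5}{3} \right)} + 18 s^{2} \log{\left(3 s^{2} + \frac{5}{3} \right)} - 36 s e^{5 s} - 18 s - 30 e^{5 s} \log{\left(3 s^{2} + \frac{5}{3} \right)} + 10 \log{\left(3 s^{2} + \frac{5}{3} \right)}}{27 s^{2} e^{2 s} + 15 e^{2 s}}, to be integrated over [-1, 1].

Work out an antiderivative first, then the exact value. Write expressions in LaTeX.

Antiderivative: F(s) = - \frac{2 \left(e^{3 s} + \frac{e^{- 2 s}}{2}\right) \log{\left(3 s^{2} + \frac{5}{3} \right)}}{3}; value = - \frac{2 e^{3} \log{\left(\frac{14}{3} \right)}}{3} - \frac{\log{\left(\frac{14}{3} \right)}}{3 e^{2}} + \frac{2 \log{\left(\frac{14}{3} \right)}}{3 e^{3}} + \frac{e^{2} \log{\left(\frac{14}{3} \right)}}{3}

f has the shape u'v + uv' for u = - \frac{2 e^{3 s}}{3} - \frac{e^{- 2 s}}{3} and v = \log{\left(3 s^{2} + \frac{5}{3} \right)} — it is the derivative of the product u*v.
F(s) = - \frac{2 \left(e^{3 s} + \frac{e^{- 2 s}}{2}\right) \log{\left(3 s^{2} + \frac{5}{3} \right)}}{3} is an antiderivative of f.
Check: d/ds[- \frac{2 \left(e^{3 s} + \frac{e^{- 2 s}}{2}\right) \log{\left(3 s^{2} + \frac{5}{3} \right)}}{3}] = \frac{- 54 s^{2} e^{5 s} \log{\left(3 s^{2} + \frac{5}{3} \right)} + 18 s^{2} \log{\left(3 s^{2} + \frac{5}{3} \right)} - 36 s e^{5 s} - 18 s - 30 e^{5 s} \log{\left(3 s^{2} + \frac{5}{3} \right)} + 10 \log{\left(3 s^{2} + \frac{5}{3} \right)}}{27 s^{2} e^{2 s} + 15 e^{2 s}} = f(s).
F(1) = - \frac{2 e^{3} \log{\left(\frac{14}{3} \right)}}{3} - \frac{\log{\left(\frac{14}{3} \right)}}{3 e^{2}}; F(-1) = - \frac{e^{2} \log{\left(\frac{14}{3} \right)}}{3} - \frac{2 \log{\left(\frac{14}{3} \right)}}{3 e^{3}}.
Integral = F(1) - F(-1) = - \frac{2 e^{3} \log{\left(\frac{14}{3} \right)}}{3} - \frac{\log{\left(\frac{14}{3} \right)}}{3 e^{2}} + \frac{2 \log{\left(\frac{14}{3} \right)}}{3 e^{3}} + \frac{e^{2} \log{\left(\frac{14}{3} \right)}}{3}.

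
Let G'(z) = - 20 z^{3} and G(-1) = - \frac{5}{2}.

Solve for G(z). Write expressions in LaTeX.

G(z) = \frac{5}{2} - 5 z^{4}

A candidate passes only if d/dz[G] lands on the given G'(z) exactly.
A general antiderivative is \frac{3}{2} - 5 z^{4} + C.
The condition gives C = - \frac{5}{2} - (- \frac{7}{2}) = 1.
So G(z) = \frac{5}{2} - 5 z^{4}.
Check: d/dz[\frac{5}{2} - 5 z^{4}] = - 20 z^{3} = G'(z).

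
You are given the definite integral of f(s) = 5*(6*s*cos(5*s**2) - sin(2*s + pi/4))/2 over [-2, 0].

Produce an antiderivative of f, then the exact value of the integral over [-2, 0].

Antiderivative: F(s) = 3*sin(5*s**2)/2 + 5*cos(2*s + pi/4)/4; value = -3*sin(20)/2 + 5*sqrt(2)/8 - 5*sin(pi/4 + 4)/4

A first test for any F(s): its s-derivative must equal f(s) identically.
F(s) = 3*sin(5*s**2)/2 + 5*cos(2*s + pi/4)/4 is an antiderivative of f.
Check: d/ds[3*sin(5*s**2)/2 + 5*cos(2*s + pi/4)/4] = 15*s*cos(5*s**2) - 5*sin(2*s + pi/4)/2, which equals f(s).
F(0) = 5*sqrt(2)/8; F(-2) = 5*sin(pi/4 + 4)/4 + 3*sin(20)/2.
Integral = F(0) - F(-2) = -3*sin(20)/2 + 5*sqrt(2)/8 - 5*sin(pi/4 + 4)/4.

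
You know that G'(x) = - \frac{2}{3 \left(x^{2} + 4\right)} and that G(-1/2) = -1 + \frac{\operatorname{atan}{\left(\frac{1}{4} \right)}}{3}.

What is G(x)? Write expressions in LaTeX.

G(x) = \frac{- \operatorname{atan}{\left(\frac{x}{2} \right)} - 3}{3}

Since d/dx undoes antidifferentiation here, G(x) must give back the stated G'(x).
A general antiderivative is - \frac{\operatorname{atan}{\left(\frac{x}{2} \right)}}{3} + C.
The condition gives C = -1 + \frac{\operatorname{atan}{\left(\frac{1}{4} \right)}}{3} - (\frac{\operatorname{atan}{\left(\frac{1}{4} \right)}}{3}) = -1.
So G(x) = \frac{- \operatorname{atan}{\left(\frac{x}{2} \right)} - 3}{3}.
Check: d/dx[\frac{- \operatorname{atan}{\left(\frac{x}{2} \right)} - 3}{3}] = - \frac{2}{3 x^{2} + 12}, which equals G'(x).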